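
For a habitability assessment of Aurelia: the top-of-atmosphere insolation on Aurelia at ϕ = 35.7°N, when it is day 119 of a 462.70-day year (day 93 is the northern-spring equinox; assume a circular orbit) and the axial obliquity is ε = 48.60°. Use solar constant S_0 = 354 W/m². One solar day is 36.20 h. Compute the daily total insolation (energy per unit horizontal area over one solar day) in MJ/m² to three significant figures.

15.2 MJ/m²

Solar longitude: L_s = 360° × (119 − 93)/462.70 = 20.229°.
sin δ = sin 48.60° × sin 20.229° = 0.25937, so δ = +15.033°.
cos h₀ = −tan(+35.7°) tan(+15.033°) = -0.1930, h₀ = 1.7650 rad.
Bracket: h₀ sin ϕ sin δ + cos ϕ cos δ sin h₀ = 1.7650×0.58354×0.25937 + 0.81208×0.96578×0.98120 = 0.267138 + 0.769546 = 1.036684.
Q̄ = (S_0/π) × [bracket] = (354/π) × 1.036684 = 116.82 W/m².
Daily total = Q̄ × 36.20 h × 3600 s/h = 116.82 × 36.20 × 3600 / 10⁶ = 15.22 MJ/m².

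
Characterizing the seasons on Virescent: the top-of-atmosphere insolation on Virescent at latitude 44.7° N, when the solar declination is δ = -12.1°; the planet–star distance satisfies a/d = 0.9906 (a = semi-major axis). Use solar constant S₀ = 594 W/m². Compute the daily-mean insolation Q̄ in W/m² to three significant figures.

Q̄ ≈ 88.9 W/m²

cos H₀ = −tan(+44.7°) tan(-12.100°) = 0.2121, H₀ = 1.3570 rad.
Bracket: H₀ sin φ sin δ + cos φ cos δ sin H₀ = 1.3570×0.70339×-0.20962 + 0.71080×0.97778×0.97724 = -0.200082 + 0.679188 = 0.479106.
Inverse-square distance factor (a/d)² = 0.9906² = 0.981288.
Q̄ = (S₀/π) × 0.981288 × [bracket] = (594/π) × 0.981288 × 0.479106 = 88.89 W/m².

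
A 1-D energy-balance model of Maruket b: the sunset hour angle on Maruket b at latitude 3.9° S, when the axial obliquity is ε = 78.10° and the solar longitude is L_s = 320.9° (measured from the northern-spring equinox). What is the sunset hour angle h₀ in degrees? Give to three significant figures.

h₀ = 93.1°

Solar declination: sin δ = sin ε · sin L_s = sin 78.10° × sin 320.9° = -0.61712, so δ = -38.106°.
cos h₀ = −tan ϕ · tan δ = −tan(-3.9°) × tan(-38.106°) = -0.0535, so h₀ = 1.6243 rad = 93.06°.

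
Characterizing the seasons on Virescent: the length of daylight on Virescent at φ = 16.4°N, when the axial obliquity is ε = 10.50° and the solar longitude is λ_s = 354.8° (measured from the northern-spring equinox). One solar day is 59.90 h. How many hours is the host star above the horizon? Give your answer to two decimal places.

Solar declination: sin δ = sin ε · sin λ_s = sin 10.50° × sin 354.8° = -0.01652, so δ = -0.946°.
cos H₀ = −tan φ · tan δ = −tan(+16.4°) × tan(-0.946°) = 0.0049, so H₀ = 1.5659 rad = 89.72°.
Daylight = 2H₀/(2π) × 59.90 h = (1.5659/π) × 59.90 = 29.86 h.

29.86 h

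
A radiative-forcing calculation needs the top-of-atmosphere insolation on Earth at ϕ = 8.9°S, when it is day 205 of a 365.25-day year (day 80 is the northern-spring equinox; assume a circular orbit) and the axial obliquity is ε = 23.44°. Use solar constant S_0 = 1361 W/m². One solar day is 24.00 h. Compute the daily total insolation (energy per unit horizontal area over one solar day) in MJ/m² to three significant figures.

31.9 MJ/m²

Solar longitude: L_s = 360° × (205 − 80)/365.25 = 123.203°.
sin δ = sin 23.44° × sin 123.203° = 0.33284, so δ = +19.441°.
cos h₀ = −tan(-8.9°) tan(+19.441°) = 0.0553, h₀ = 1.5155 rad.
Bracket: h₀ sin ϕ sin δ + cos ϕ cos δ sin h₀ = 1.5155×-0.15471×0.33284 + 0.98796×0.94298×0.99847 = -0.078039 + 0.930201 = 0.852162.
Q̄ = (S_0/π) × [bracket] = (1361/π) × 0.852162 = 369.17 W/m².
Daily total = Q̄ × 24.00 h × 3600 s/h = 369.17 × 24.00 × 3600 / 10⁶ = 31.90 MJ/m².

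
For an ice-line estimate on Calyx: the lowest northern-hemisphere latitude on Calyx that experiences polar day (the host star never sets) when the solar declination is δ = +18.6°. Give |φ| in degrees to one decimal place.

Polar day requires cos H₀ = −tan φ tan δ ≤ −1, i.e. tan φ tan δ ≥ 1.
The boundary is |tan φ| · |tan δ| = 1, so |φ| = 90° − |δ| = 90° − 18.6° = 71.4° in the northern hemisphere.

|φ| = 71.4°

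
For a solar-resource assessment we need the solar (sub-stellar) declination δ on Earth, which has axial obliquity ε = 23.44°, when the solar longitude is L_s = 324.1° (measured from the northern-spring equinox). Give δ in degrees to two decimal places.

sin δ = sin ε · sin L_s = sin 23.44° × sin 324.1° = -0.233252.
δ = arcsin(-0.233252) = -13.49°.

δ = -13.49°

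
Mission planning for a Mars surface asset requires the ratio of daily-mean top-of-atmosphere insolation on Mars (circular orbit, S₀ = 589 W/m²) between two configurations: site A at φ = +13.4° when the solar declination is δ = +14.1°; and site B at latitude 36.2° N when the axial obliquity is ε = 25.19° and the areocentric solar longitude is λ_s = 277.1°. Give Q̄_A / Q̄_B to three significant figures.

Q̄_A / Q̄_B ≈ 2.70

— Configuration A (φ=+13.4°):
cos H₀ = −tan(+13.4°) tan(+14.100°) = -0.0598, H₀ = 1.6307 rad.
Bracket: H₀ sin φ sin δ + cos φ cos δ sin H₀ = 1.6307×0.23175×0.24362 + 0.97278×0.96987×0.99821 = 0.092068 + 0.941781 = 1.033849.
Q̄ = (S₀/π) × [bracket] = (589/π) × 1.033849 = 193.83 W/m².
— Configuration B (φ=+36.2°):
sin δ = sin 25.19° × sin 277.1° = -0.42236, so δ = -24.984°.
cos H₀ = −tan(+36.2°) tan(-24.984°) = 0.3410, H₀ = 1.2228 rad.
Bracket: H₀ sin φ sin δ + cos φ cos δ sin H₀ = 1.2228×0.59061×-0.42236 + 0.80696×0.90643×0.94005 = -0.305028 + 0.687602 = 0.382574.
Q̄ = (S₀/π) × [bracket] = (589/π) × 0.382574 = 71.727 W/m².
Ratio Q̄_A / Q̄_B = 193.83 / 71.727 = 2.702.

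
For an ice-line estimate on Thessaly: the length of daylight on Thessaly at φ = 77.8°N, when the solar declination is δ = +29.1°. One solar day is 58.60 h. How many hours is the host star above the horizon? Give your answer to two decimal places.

Sunrise equation: cos H₀ = −tan φ · tan δ = -2.5743 ≤ −1, so the host star never sets (polar day) and H₀ = π.
Daylight = 2H₀/(2π) × 58.60 h = (3.1416/π) × 58.60 = 58.60 h.

58.60 h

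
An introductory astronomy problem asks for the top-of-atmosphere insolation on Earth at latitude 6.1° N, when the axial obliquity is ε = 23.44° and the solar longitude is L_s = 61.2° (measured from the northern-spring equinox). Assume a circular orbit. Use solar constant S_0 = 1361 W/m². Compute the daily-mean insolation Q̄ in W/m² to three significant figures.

Solar declination: sin δ = sin ε · sin L_s = sin 23.44° × sin 61.2° = 0.34858, so δ = +20.401°.
cos h₀ = −tan(+6.1°) tan(+20.401°) = -0.0397, h₀ = 1.6106 rad.
Bracket: h₀ sin ϕ sin δ + cos ϕ cos δ sin h₀ = 1.6106×0.10626×0.34858 + 0.99434×0.93728×0.99921 = 0.059657 + 0.931239 = 0.990896.
Q̄ = (S_0/π) × [bracket] = (1361/π) × 0.990896 = 429.3 W/m².

Q̄ ≈ 429 W/m²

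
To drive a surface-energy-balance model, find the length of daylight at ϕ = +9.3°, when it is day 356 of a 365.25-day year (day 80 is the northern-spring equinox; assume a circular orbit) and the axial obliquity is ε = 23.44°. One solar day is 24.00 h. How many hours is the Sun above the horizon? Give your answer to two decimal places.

Solar longitude: L_s = 360° × (356 − 80)/365.25 = 272.033°.
sin δ = sin 23.44° × sin 272.033° = -0.39754, so δ = -23.424°.
cos h₀ = −tan ϕ · tan δ = −tan(+9.3°) × tan(-23.424°) = 0.0709, so h₀ = 1.4998 rad = 85.93°.
Daylight = 2h₀/(2π) × 24.00 h = (1.4998/π) × 24.00 = 11.46 h.

11.46 h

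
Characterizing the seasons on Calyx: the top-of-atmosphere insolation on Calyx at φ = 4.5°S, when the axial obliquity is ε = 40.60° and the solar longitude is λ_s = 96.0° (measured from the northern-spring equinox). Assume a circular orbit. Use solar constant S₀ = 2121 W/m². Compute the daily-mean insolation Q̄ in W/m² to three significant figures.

Q̄ ≈ 460 W/m²

Solar declination: sin δ = sin ε · sin λ_s = sin 40.60° × sin 96.0° = 0.64721, so δ = +40.332°.
cos H₀ = −tan(-4.5°) tan(+40.332°) = 0.0668, H₀ = 1.5039 rad.
Bracket: H₀ sin φ sin δ + cos φ cos δ sin H₀ = 1.5039×-0.07846×0.64721 + 0.99692×0.76231×0.99777 = -0.076368 + 0.758267 = 0.681899.
Q̄ = (S₀/π) × [bracket] = (2121/π) × 0.681899 = 460.4 W/m².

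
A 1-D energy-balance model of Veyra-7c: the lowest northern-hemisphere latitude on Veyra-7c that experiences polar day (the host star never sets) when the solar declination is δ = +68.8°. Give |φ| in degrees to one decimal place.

Polar day requires cos H₀ = −tan φ tan δ ≤ −1, i.e. tan φ tan δ ≥ 1.
The boundary is |tan φ| · |tan δ| = 1, so |φ| = 90° − |δ| = 90° − 68.8° = 21.2° in the northern hemisphere.

|φ| = 21.2°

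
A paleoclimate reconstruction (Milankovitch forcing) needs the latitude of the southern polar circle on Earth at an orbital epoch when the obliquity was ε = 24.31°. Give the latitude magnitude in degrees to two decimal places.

65.69°

The polar circle is the lowest latitude that experiences at least one full rotation of continuous darkness at the northern-summer solstice; it lies at |ϕ| = 90° − ε = 90° − 24.31° = 65.69°.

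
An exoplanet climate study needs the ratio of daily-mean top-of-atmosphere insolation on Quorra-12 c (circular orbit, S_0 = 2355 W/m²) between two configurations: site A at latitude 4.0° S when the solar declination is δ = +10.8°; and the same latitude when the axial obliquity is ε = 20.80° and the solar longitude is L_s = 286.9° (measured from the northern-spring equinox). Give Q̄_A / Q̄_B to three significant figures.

Q̄_A / Q̄_B ≈ 0.983

— Configuration A (ϕ=-4.0°):
cos h₀ = −tan(-4.0°) tan(+10.800°) = 0.0133, h₀ = 1.5575 rad.
Bracket: h₀ sin ϕ sin δ + cos ϕ cos δ sin h₀ = 1.5575×-0.06976×0.18738 + 0.99756×0.98229×0.99991 = -0.020359 + 0.979805 = 0.959446.
Q̄ = (S_0/π) × [bracket] = (2355/π) × 0.959446 = 719.22 W/m².
— Configuration B (ϕ=-4.0°):
Solar declination: sin δ = sin ε · sin L_s = sin 20.80° × sin 286.9° = -0.33977, so δ = -19.863°.
cos h₀ = −tan(-4.0°) tan(-19.863°) = -0.0253, h₀ = 1.5961 rad.
Bracket: h₀ sin ϕ sin δ + cos ϕ cos δ sin h₀ = 1.5961×-0.06976×-0.33977 + 0.99756×0.94051×0.99968 = 0.037831 + 0.937915 = 0.975746.
Q̄ = (S_0/π) × [bracket] = (2355/π) × 0.975746 = 731.44 W/m².
Ratio Q̄_A / Q̄_B = 719.22 / 731.44 = 0.9833.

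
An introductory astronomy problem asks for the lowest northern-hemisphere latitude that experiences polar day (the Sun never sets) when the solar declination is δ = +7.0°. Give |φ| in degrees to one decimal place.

Polar day requires cos H₀ = −tan φ tan δ ≤ −1, i.e. tan φ tan δ ≥ 1.
The boundary is |tan φ| · |tan δ| = 1, so |φ| = 90° − |δ| = 90° − 7.0° = 83.0° in the northern hemisphere.

|φ| = 83.0°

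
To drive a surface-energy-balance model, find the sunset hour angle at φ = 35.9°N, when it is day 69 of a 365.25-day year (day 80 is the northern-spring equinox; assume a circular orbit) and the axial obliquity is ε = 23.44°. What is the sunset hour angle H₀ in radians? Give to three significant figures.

H₀ = 1.52 rad

Solar longitude: λ_s = 360° × (69 − 80)/365.25 = -10.842°, i.e. -10.842° + 360° = 349.158°.
sin δ = sin 23.44° × sin 349.158° = -0.07482, so δ = -4.291°.
cos H₀ = −tan φ · tan δ = −tan(+35.9°) × tan(-4.291°) = 0.0543, so H₀ = 1.5165 rad = 86.89°.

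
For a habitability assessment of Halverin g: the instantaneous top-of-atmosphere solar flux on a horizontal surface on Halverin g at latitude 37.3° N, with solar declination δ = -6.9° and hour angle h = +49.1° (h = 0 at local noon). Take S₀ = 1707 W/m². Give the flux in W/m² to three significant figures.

cos θ_z = sin φ sin δ + cos φ cos δ cos h = -0.072802 + 0.517057 = 0.444255.
Flux = S₀ · cos θ_z = 1707 × 0.444255 = 758.3 W/m².

758 W/m²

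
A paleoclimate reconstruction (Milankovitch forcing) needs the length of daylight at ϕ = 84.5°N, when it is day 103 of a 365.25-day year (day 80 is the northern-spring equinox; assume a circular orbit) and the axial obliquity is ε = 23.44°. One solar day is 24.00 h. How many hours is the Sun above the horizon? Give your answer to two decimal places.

24.00 h

Solar longitude: L_s = 360° × (103 − 80)/365.25 = 22.669°.
sin δ = sin 23.44° × sin 22.669° = 0.15331, so δ = +8.819°.
Sunrise equation: cos h₀ = −tan ϕ · tan δ = -1.6113 ≤ −1, so the Sun never sets (polar day) and h₀ = π.
Daylight = 2h₀/(2π) × 24.00 h = (3.1416/π) × 24.00 = 24.00 h.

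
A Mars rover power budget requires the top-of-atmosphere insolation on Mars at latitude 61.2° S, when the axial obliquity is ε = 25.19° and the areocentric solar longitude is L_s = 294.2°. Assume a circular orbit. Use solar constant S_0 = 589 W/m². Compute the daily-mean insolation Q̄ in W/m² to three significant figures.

sin δ = sin 25.19° × sin 294.2° = -0.38822, so δ = -22.844°.
cos h₀ = −tan(-61.2°) tan(-22.844°) = -0.7663, h₀ = 2.4438 rad.
Bracket: h₀ sin ϕ sin δ + cos ϕ cos δ sin h₀ = 2.4438×-0.87631×-0.38822 + 0.48175×0.92157×0.64252 = 0.831383 + 0.285257 = 1.116640.
Q̄ = (S_0/π) × [bracket] = (589/π) × 1.116640 = 209.4 W/m².

Q̄ ≈ 209 W/m²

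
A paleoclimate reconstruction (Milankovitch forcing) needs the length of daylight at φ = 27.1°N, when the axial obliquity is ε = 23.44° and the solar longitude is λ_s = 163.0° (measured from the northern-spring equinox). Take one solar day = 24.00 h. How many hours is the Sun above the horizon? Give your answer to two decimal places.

Solar declination: sin δ = sin ε · sin λ_s = sin 23.44° × sin 163.0° = 0.11630, so δ = +6.679°.
cos H₀ = −tan φ · tan δ = −tan(+27.1°) × tan(+6.679°) = -0.0599, so H₀ = 1.6308 rad = 93.44°.
Daylight = 2H₀/(2π) × 24.00 h = (1.6308/π) × 24.00 = 12.46 h.

12.46 h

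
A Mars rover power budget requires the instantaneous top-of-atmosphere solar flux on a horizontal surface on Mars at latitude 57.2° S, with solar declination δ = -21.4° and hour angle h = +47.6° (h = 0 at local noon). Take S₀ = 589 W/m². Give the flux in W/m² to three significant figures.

381 W/m²

cos θ_z = sin φ sin δ + cos φ cos δ cos h = 0.306703 + 0.340092 = 0.646795.
Flux = S₀ · cos θ_z = 589 × 0.646795 = 381.0 W/m².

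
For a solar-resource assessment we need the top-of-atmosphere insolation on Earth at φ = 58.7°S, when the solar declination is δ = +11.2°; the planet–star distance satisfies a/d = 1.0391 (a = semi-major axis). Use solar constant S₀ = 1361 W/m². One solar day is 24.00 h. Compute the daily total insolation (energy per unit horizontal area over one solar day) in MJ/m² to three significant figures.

11.2 MJ/m²

cos H₀ = −tan(-58.7°) tan(+11.200°) = 0.3257, H₀ = 1.2391 rad.
Bracket: H₀ sin φ sin δ + cos φ cos δ sin H₀ = 1.2391×-0.85446×0.19423 + 0.51952×0.98096×0.94549 = -0.205643 + 0.481848 = 0.276205.
Inverse-square distance factor (a/d)² = 1.0391² = 1.079729.
Q̄ = (S₀/π) × 1.079729 × [bracket] = (1361/π) × 1.079729 × 0.276205 = 129.20 W/m².
Daily total = Q̄ × 24.00 h × 3600 s/h = 129.20 × 24.00 × 3600 / 10⁶ = 11.16 MJ/m².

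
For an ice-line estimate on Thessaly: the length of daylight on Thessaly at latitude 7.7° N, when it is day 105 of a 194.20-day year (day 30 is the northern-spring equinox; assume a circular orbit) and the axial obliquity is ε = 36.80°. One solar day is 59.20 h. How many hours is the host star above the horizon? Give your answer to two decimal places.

Solar longitude: λ_s = 360° × (105 − 30)/194.20 = 139.032°.
sin δ = sin 36.80° × sin 139.032° = 0.39274, so δ = +23.125°.
cos H₀ = −tan φ · tan δ = −tan(+7.7°) × tan(+23.125°) = -0.0577, so H₀ = 1.6286 rad = 93.31°.
Daylight = 2H₀/(2π) × 59.20 h = (1.6286/π) × 59.20 = 30.69 h.

30.69 h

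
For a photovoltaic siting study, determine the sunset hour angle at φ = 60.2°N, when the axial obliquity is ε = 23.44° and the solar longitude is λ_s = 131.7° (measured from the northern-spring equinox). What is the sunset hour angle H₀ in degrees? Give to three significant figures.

Solar declination: sin δ = sin ε · sin λ_s = sin 23.44° × sin 131.7° = 0.29700, so δ = +17.278°.
cos H₀ = −tan φ · tan δ = −tan(+60.2°) × tan(+17.278°) = -0.5431, so H₀ = 2.1449 rad = 122.90°.

H₀ = 123°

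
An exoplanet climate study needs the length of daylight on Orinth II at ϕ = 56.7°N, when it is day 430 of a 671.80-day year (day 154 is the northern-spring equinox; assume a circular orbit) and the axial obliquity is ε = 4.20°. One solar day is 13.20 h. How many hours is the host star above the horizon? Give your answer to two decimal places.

6.85 h

Solar longitude: L_s = 360° × (430 − 154)/671.80 = 147.901°.
sin δ = sin 4.20° × sin 147.901° = 0.03892, so δ = +2.230°.
cos h₀ = −tan ϕ · tan δ = −tan(+56.7°) × tan(+2.230°) = -0.0593, so h₀ = 1.6301 rad = 93.40°.
Daylight = 2h₀/(2π) × 13.20 h = (1.6301/π) × 13.20 = 6.85 h.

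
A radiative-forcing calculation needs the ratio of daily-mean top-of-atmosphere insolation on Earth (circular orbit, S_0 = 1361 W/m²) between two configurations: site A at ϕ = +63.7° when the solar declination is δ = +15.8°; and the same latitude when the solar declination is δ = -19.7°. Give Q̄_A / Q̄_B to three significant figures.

Q̄_A / Q̄_B ≈ 15.3

— Configuration A (ϕ=+63.7°):
cos h₀ = −tan(+63.7°) tan(+15.800°) = -0.5725, h₀ = 2.1804 rad.
Bracket: h₀ sin ϕ sin δ + cos ϕ cos δ sin h₀ = 2.1804×0.89649×0.27228 + 0.44307×0.96222×0.81987 = 0.532228 + 0.349536 = 0.881764.
Q̄ = (S_0/π) × [bracket] = (1361/π) × 0.881764 = 382.00 W/m².
— Configuration B (ϕ=+63.7°):
cos h₀ = −tan(+63.7°) tan(-19.700°) = 0.7245, h₀ = 0.7605 rad.
Bracket: h₀ sin ϕ sin δ + cos ϕ cos δ sin h₀ = 0.7605×0.89649×-0.33710 + 0.44307×0.94147×0.68931 = -0.229828 + 0.287537 = 0.057709.
Q̄ = (S_0/π) × [bracket] = (1361/π) × 0.057709 = 25.001 W/m².
Ratio Q̄_A / Q̄_B = 382.00 / 25.001 = 15.28.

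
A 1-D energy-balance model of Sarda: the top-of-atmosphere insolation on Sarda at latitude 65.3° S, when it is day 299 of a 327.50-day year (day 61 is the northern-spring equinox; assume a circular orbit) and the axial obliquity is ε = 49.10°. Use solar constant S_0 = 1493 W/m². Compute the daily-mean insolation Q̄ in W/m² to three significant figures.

Solar longitude: L_s = 360° × (299 − 61)/327.50 = 261.618°.
sin δ = sin 49.10° × sin 261.618° = -0.74778, so δ = -48.398°.
cos h₀ = −tan(-65.3°) tan(-48.398°) = -2.4487 ≤ −1 ⇒ polar day, h₀ = π.
Bracket: h₀ sin ϕ sin δ + cos ϕ cos δ sin h₀ = 3.1416×-0.90851×-0.74778 + 0.41787×0.66395×0.00000 = 2.134295 + 0.000000 = 2.134295.
Q̄ = (S_0/π) × [bracket] = (1493/π) × 2.134295 = 1014 W/m².

Q̄ ≈ 1.01e+03 W/m²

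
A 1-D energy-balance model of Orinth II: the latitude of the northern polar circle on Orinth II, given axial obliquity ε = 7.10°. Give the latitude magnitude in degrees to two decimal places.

The polar circle is the lowest latitude that experiences at least one full rotation of continuous daylight at the northern-summer solstice; it lies at |φ| = 90° − ε = 90° − 7.10° = 82.90°.

82.90°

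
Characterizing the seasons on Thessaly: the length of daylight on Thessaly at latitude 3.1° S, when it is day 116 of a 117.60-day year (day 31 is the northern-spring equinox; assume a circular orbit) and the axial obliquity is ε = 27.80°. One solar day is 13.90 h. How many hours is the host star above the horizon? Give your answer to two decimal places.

Solar longitude: L_s = 360° × (116 − 31)/117.60 = 260.204°.
sin δ = sin 27.80° × sin 260.204° = -0.45959, so δ = -27.360°.
cos h₀ = −tan ϕ · tan δ = −tan(-3.1°) × tan(-27.360°) = -0.0280, so h₀ = 1.5988 rad = 91.61°.
Daylight = 2h₀/(2π) × 13.90 h = (1.5988/π) × 13.90 = 7.07 h.

7.07 h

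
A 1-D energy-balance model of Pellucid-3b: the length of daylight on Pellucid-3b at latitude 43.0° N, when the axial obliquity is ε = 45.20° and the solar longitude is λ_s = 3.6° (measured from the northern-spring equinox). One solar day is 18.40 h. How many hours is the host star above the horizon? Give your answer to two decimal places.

Solar declination: sin δ = sin ε · sin λ_s = sin 45.20° × sin 3.6° = 0.04455, so δ = +2.554°.
cos H₀ = −tan φ · tan δ = −tan(+43.0°) × tan(+2.554°) = -0.0416, so H₀ = 1.6124 rad = 92.38°.
Daylight = 2H₀/(2π) × 18.40 h = (1.6124/π) × 18.40 = 9.44 h.

9.44 h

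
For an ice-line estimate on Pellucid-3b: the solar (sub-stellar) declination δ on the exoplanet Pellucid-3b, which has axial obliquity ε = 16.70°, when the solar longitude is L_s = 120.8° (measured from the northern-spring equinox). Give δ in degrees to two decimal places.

sin δ = sin ε · sin L_s = sin 16.70° × sin 120.8° = 0.246831.
δ = arcsin(0.246831) = +14.29°.

δ = +14.29°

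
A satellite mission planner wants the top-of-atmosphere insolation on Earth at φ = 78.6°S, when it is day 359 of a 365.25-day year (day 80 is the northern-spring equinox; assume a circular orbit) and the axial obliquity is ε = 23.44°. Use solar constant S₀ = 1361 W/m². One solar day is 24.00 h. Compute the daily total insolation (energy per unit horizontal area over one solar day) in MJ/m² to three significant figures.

45.7 MJ/m²

Solar longitude: λ_s = 360° × (359 − 80)/365.25 = 274.990°.
sin δ = sin 23.44° × sin 274.990° = -0.39628, so δ = -23.346°.
cos H₀ = −tan(-78.6°) tan(-23.346°) = -2.1406 ≤ −1 ⇒ polar day, H₀ = π.
Bracket: H₀ sin φ sin δ + cos φ cos δ sin H₀ = 3.1416×-0.98027×-0.39628 + 0.19766×0.91813×0.00000 = 1.220390 + 0.000000 = 1.220390.
Q̄ = (S₀/π) × [bracket] = (1361/π) × 1.220390 = 528.70 W/m².
Daily total = Q̄ × 24.00 h × 3600 s/h = 528.70 × 24.00 × 3600 / 10⁶ = 45.68 MJ/m².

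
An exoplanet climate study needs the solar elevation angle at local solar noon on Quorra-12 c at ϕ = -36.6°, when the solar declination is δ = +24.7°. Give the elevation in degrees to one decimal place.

28.7°

At local noon the hour angle is zero, so the zenith angle equals |ϕ − δ| = |-36.6° − (+24.700°)| = 61.300°.
Elevation = 90° − 61.300° = 28.7°.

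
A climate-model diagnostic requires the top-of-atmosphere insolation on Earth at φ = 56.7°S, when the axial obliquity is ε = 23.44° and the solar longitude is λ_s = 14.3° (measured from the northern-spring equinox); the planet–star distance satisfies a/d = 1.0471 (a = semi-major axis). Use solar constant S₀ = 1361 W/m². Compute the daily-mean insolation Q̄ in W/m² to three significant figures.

Q̄ ≈ 201 W/m²

Solar declination: sin δ = sin ε · sin λ_s = sin 23.44° × sin 14.3° = 0.09825, so δ = +5.639°.
cos H₀ = −tan(-56.7°) tan(+5.639°) = 0.1503, H₀ = 1.4199 rad.
Bracket: H₀ sin φ sin δ + cos φ cos δ sin H₀ = 1.4199×-0.83581×0.09825 + 0.54902×0.99516×0.98864 = -0.116600 + 0.540156 = 0.423556.
Inverse-square distance factor (a/d)² = 1.0471² = 1.096418.
Q̄ = (S₀/π) × 1.096418 × [bracket] = (1361/π) × 1.096418 × 0.423556 = 201.2 W/m².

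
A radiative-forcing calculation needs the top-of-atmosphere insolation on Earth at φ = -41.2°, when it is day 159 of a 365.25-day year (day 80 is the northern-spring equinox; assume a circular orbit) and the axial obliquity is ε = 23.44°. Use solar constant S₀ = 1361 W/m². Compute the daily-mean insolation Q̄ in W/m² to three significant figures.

Solar longitude: λ_s = 360° × (159 − 80)/365.25 = 77.864°.
sin δ = sin 23.44° × sin 77.864° = 0.38890, so δ = +22.886°.
cos H₀ = −tan(-41.2°) tan(+22.886°) = 0.3695, H₀ = 1.1923 rad.
Bracket: H₀ sin φ sin δ + cos φ cos δ sin H₀ = 1.1923×-0.65869×0.38890 + 0.75241×0.92128×0.92921 = -0.305425 + 0.644110 = 0.338685.
Q̄ = (S₀/π) × [bracket] = (1361/π) × 0.338685 = 146.7 W/m².

Q̄ ≈ 147 W/m²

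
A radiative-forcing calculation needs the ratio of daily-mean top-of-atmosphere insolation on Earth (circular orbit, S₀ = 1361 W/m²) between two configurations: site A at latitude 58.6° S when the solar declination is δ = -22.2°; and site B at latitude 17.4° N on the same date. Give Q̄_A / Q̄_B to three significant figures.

— Configuration A (φ=-58.6°):
cos H₀ = −tan(-58.6°) tan(-22.200°) = -0.6686, H₀ = 2.3031 rad.
Bracket: H₀ sin φ sin δ + cos φ cos δ sin H₀ = 2.3031×-0.85355×-0.37784 + 0.52101×0.92587×0.74366 = 0.742762 + 0.358732 = 1.101494.
Q̄ = (S₀/π) × [bracket] = (1361/π) × 1.101494 = 477.19 W/m².
— Configuration B (φ=+17.4°):
cos H₀ = −tan(+17.4°) tan(-22.200°) = 0.1279, H₀ = 1.4426 rad.
Bracket: H₀ sin φ sin δ + cos φ cos δ sin H₀ = 1.4426×0.29904×-0.37784 + 0.95424×0.92587×0.99179 = -0.162998 + 0.876249 = 0.713251.
Q̄ = (S₀/π) × [bracket] = (1361/π) × 0.713251 = 308.99 W/m².
Ratio Q̄_A / Q̄_B = 477.19 / 308.99 = 1.544.

Q̄_A / Q̄_B ≈ 1.54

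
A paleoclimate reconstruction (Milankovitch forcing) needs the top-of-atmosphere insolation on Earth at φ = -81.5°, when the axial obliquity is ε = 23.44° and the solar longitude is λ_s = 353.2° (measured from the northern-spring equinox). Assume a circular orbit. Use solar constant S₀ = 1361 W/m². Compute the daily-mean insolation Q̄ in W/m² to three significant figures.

Q̄ ≈ 98.9 W/m²

Solar declination: sin δ = sin ε · sin λ_s = sin 23.44° × sin 353.2° = -0.04710, so δ = -2.700°.
cos H₀ = −tan(-81.5°) tan(-2.700°) = -0.3155, H₀ = 1.8918 rad.
Bracket: H₀ sin φ sin δ + cos φ cos δ sin H₀ = 1.8918×-0.98902×-0.04710 + 0.14781×0.99889×0.94892 = 0.088125 + 0.140104 = 0.228229.
Q̄ = (S₀/π) × [bracket] = (1361/π) × 0.228229 = 98.87 W/m².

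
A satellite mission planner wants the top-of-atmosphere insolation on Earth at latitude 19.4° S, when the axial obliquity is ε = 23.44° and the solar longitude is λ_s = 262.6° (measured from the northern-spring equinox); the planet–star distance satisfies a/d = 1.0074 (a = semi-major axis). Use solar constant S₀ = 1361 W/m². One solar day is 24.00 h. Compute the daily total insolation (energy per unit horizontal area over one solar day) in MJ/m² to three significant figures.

41.1 MJ/m²

Solar declination: sin δ = sin ε · sin λ_s = sin 23.44° × sin 262.6° = -0.39448, so δ = -23.233°.
cos H₀ = −tan(-19.4°) tan(-23.233°) = -0.1512, H₀ = 1.7226 rad.
Bracket: H₀ sin φ sin δ + cos φ cos δ sin H₀ = 1.7226×-0.33216×-0.39448 + 0.94322×0.91891×0.98851 = 0.225713 + 0.856776 = 1.082489.
Inverse-square distance factor (a/d)² = 1.0074² = 1.014855.
Q̄ = (S₀/π) × 1.014855 × [bracket] = (1361/π) × 1.014855 × 1.082489 = 475.92 W/m².
Daily total = Q̄ × 24.00 h × 3600 s/h = 475.92 × 24.00 × 3600 / 10⁶ = 41.12 MJ/m².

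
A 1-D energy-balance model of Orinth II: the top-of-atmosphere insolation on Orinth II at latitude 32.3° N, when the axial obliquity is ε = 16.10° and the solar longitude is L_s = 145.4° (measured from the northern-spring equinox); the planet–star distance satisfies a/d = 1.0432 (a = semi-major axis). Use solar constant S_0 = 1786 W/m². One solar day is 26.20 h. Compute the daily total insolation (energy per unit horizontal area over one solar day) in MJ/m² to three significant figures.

56.7 MJ/m²

Solar declination: sin δ = sin ε · sin L_s = sin 16.10° × sin 145.4° = 0.15747, so δ = +9.060°.
cos h₀ = −tan(+32.3°) tan(+9.060°) = -0.1008, h₀ = 1.6718 rad.
Bracket: h₀ sin ϕ sin δ + cos ϕ cos δ sin h₀ = 1.6718×0.53435×0.15747 + 0.84526×0.98752×0.99491 = 0.140672 + 0.830462 = 0.971134.
Inverse-square distance factor (a/d)² = 1.0432² = 1.088266.
Q̄ = (S_0/π) × 1.088266 × [bracket] = (1786/π) × 1.088266 × 0.971134 = 600.82 W/m².
Daily total = Q̄ × 26.20 h × 3600 s/h = 600.82 × 26.20 × 3600 / 10⁶ = 56.67 MJ/m².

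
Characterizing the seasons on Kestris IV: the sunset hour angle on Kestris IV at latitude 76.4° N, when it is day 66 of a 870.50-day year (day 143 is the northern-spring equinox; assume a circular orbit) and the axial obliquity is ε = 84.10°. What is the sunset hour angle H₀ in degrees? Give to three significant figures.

Solar longitude: λ_s = 360° × (66 − 143)/870.50 = -31.844°, i.e. -31.844° + 360° = 328.156°.
sin δ = sin 84.10° × sin 328.156° = -0.52481, so δ = -31.655°.
cos H₀ = −tan φ · tan δ = 2.5485 ≥ 1, so the host star never rises (polar night) and H₀ = 0.

H₀ = 0.00°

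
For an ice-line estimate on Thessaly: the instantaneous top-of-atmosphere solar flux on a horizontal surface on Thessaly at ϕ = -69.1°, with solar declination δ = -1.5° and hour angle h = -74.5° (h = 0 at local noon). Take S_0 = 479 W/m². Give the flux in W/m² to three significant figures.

cos θ_z = sin ϕ sin δ + cos ϕ cos δ cos h = 0.024455 + 0.095301 = 0.119756.
Flux = S_0 · cos θ_z = 479 × 0.119756 = 57.36 W/m².

57.4 W/m²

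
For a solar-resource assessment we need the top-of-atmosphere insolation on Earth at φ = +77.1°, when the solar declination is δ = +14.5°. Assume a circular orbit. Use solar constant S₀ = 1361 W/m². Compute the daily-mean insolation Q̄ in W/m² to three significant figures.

cos H₀ = −tan(+77.1°) tan(+14.500°) = -1.1292 ≤ −1 ⇒ polar day, H₀ = π.
Bracket: H₀ sin φ sin δ + cos φ cos δ sin H₀ = 3.1416×0.97476×0.25038 + 0.22325×0.96815×0.00000 = 0.766740 + 0.000000 = 0.766740.
Q̄ = (S₀/π) × [bracket] = (1361/π) × 0.766740 = 332.2 W/m².

Q̄ ≈ 332 W/m²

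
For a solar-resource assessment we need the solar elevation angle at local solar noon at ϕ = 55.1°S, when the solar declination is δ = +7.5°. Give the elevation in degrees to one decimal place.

At local noon the hour angle is zero, so the zenith angle equals |ϕ − δ| = |-55.1° − (+7.500°)| = 62.600°.
Elevation = 90° − 62.600° = 27.4°.

27.4°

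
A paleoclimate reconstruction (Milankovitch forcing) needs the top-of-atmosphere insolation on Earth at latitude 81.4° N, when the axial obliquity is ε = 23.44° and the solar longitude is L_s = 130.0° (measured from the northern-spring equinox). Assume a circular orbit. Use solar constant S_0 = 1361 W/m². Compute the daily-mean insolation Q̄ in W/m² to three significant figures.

Solar declination: sin δ = sin ε · sin L_s = sin 23.44° × sin 130.0° = 0.30472, so δ = +17.742°.
cos h₀ = −tan(+81.4°) tan(+17.742°) = -2.1155 ≤ −1 ⇒ polar day, h₀ = π.
Bracket: h₀ sin ϕ sin δ + cos ϕ cos δ sin h₀ = 3.1416×0.98876×0.30472 + 0.14954×0.95244×0.00000 = 0.946548 + 0.000000 = 0.946548.
Q̄ = (S_0/π) × [bracket] = (1361/π) × 0.946548 = 410.1 W/m².

Q̄ ≈ 410 W/m²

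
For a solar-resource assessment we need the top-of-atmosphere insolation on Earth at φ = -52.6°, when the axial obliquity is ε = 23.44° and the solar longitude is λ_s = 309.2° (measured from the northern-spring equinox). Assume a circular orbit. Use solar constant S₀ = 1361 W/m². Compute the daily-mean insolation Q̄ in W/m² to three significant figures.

Solar declination: sin δ = sin ε · sin λ_s = sin 23.44° × sin 309.2° = -0.30826, so δ = -17.955°.
cos H₀ = −tan(-52.6°) tan(-17.955°) = -0.4238, H₀ = 2.0085 rad.
Bracket: H₀ sin φ sin δ + cos φ cos δ sin H₀ = 2.0085×-0.79441×-0.30826 + 0.60738×0.95130×0.90574 = 0.491851 + 0.523337 = 1.015188.
Q̄ = (S₀/π) × [bracket] = (1361/π) × 1.015188 = 439.8 W/m².

Q̄ ≈ 440 W/m²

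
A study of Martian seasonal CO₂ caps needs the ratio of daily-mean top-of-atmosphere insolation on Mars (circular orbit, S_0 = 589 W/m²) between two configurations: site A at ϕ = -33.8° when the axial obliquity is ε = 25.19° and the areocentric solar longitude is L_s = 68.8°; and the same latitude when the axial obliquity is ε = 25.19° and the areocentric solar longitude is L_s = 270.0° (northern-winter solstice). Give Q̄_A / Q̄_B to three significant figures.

— Configuration A (ϕ=-33.8°):
sin δ = sin 25.19° × sin 68.8° = 0.39682, so δ = +23.379°.
cos h₀ = −tan(-33.8°) tan(+23.379°) = 0.2894, h₀ = 1.2772 rad.
Bracket: h₀ sin ϕ sin δ + cos ϕ cos δ sin h₀ = 1.2772×-0.55630×0.39682 + 0.83098×0.91790×0.95721 = -0.281943 + 0.730118 = 0.448175.
Q̄ = (S_0/π) × [bracket] = (589/π) × 0.448175 = 84.026 W/m².
— Configuration B (ϕ=-33.8°):
sin δ = sin 25.19° × sin 270.0° = -0.42562, so δ = -25.190°.
cos h₀ = −tan(-33.8°) tan(-25.190°) = -0.3149, h₀ = 1.8911 rad.
Bracket: h₀ sin ϕ sin δ + cos ϕ cos δ sin h₀ = 1.8911×-0.55630×-0.42562 + 0.83098×0.90490×0.94913 = 0.447760 + 0.713702 = 1.161462.
Q̄ = (S_0/π) × [bracket] = (589/π) × 1.161462 = 217.76 W/m².
Ratio Q̄_A / Q̄_B = 84.026 / 217.76 = 0.3859.

Q̄_A / Q̄_B ≈ 0.386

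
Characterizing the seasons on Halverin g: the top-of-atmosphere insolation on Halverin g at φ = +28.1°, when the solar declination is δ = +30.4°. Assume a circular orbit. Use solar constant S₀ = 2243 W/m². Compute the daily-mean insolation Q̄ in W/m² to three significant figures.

cos H₀ = −tan(+28.1°) tan(+30.400°) = -0.3133, H₀ = 1.8894 rad.
Bracket: H₀ sin φ sin δ + cos φ cos δ sin H₀ = 1.8894×0.47101×0.50603 + 0.88213×0.86251×0.94967 = 0.450329 + 0.722553 = 1.172882.
Q̄ = (S₀/π) × [bracket] = (2243/π) × 1.172882 = 837.4 W/m².

Q̄ ≈ 837 W/m²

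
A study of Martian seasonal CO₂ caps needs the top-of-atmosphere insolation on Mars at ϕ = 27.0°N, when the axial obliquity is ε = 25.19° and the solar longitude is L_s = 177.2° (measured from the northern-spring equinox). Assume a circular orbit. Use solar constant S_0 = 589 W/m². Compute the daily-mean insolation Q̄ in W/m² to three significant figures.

Solar declination: sin δ = sin ε · sin L_s = sin 25.19° × sin 177.2° = 0.02079, so δ = +1.191°.
cos h₀ = −tan(+27.0°) tan(+1.191°) = -0.0106, h₀ = 1.5814 rad.
Bracket: h₀ sin ϕ sin δ + cos ϕ cos δ sin h₀ = 1.5814×0.45399×0.02079 + 0.89101×0.99978×0.99994 = 0.014926 + 0.890761 = 0.905687.
Q̄ = (S_0/π) × [bracket] = (589/π) × 0.905687 = 169.8 W/m².

Q̄ ≈ 170 W/m²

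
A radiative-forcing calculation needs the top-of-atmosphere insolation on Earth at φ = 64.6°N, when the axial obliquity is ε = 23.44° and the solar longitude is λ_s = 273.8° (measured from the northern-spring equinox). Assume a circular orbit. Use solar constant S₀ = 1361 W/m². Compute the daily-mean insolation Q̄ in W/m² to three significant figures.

Solar declination: sin δ = sin ε · sin λ_s = sin 23.44° × sin 273.8° = -0.39691, so δ = -23.385°.
cos H₀ = −tan(+64.6°) tan(-23.385°) = 0.9107, H₀ = 0.4258 rad.
Bracket: H₀ sin φ sin δ + cos φ cos δ sin H₀ = 0.4258×0.90334×-0.39691 + 0.42894×0.91786×0.41305 = -0.152668 + 0.162621 = 0.009953.
Q̄ = (S₀/π) × [bracket] = (1361/π) × 0.009953 = 4.312 W/m².

Q̄ ≈ 4.31 W/m²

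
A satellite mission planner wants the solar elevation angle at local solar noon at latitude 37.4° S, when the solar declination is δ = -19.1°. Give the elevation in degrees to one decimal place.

At local noon the hour angle is zero, so the zenith angle equals |φ − δ| = |-37.4° − (-19.100°)| = 18.300°.
Elevation = 90° − 18.300° = 71.7°.

71.7°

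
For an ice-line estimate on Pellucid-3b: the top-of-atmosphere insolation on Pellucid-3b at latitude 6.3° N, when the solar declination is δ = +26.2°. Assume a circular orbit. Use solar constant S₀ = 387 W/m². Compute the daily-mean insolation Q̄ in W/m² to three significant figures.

Q̄ ≈ 119 W/m²

cos H₀ = −tan(+6.3°) tan(+26.200°) = -0.0543, H₀ = 1.6251 rad.
Bracket: H₀ sin φ sin δ + cos φ cos δ sin H₀ = 1.6251×0.10973×0.44151 + 0.99396×0.89726×0.99852 = 0.078731 + 0.890521 = 0.969252.
Q̄ = (S₀/π) × [bracket] = (387/π) × 0.969252 = 119.4 W/m².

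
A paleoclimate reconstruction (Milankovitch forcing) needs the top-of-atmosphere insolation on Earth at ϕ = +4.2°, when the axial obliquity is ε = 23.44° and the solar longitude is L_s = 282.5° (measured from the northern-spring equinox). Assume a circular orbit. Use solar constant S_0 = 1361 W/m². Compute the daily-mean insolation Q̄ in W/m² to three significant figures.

Solar declination: sin δ = sin ε · sin L_s = sin 23.44° × sin 282.5° = -0.38836, so δ = -22.852°.
cos h₀ = −tan(+4.2°) tan(-22.852°) = 0.0309, h₀ = 1.5398 rad.
Bracket: h₀ sin ϕ sin δ + cos ϕ cos δ sin h₀ = 1.5398×0.07324×-0.38836 + 0.99731×0.92151×0.99952 = -0.043797 + 0.918590 = 0.874793.
Q̄ = (S_0/π) × [bracket] = (1361/π) × 0.874793 = 379.0 W/m².

Q̄ ≈ 379 W/m²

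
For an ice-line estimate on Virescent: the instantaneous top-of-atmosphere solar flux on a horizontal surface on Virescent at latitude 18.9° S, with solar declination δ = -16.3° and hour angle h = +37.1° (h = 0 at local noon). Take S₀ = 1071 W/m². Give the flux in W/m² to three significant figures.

873 W/m²

cos θ_z = sin φ sin δ + cos φ cos δ cos h = 0.090913 + 0.724252 = 0.815165.
Flux = S₀ · cos θ_z = 1071 × 0.815165 = 873.0 W/m².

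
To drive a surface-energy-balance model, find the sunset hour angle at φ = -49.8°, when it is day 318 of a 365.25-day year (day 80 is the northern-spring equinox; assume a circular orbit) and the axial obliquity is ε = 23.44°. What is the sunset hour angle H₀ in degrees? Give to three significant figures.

H₀ = 114°

Solar longitude: λ_s = 360° × (318 − 80)/365.25 = 234.579°.
sin δ = sin 23.44° × sin 234.579° = -0.32416, so δ = -18.915°.
cos H₀ = −tan φ · tan δ = −tan(-49.8°) × tan(-18.915°) = -0.4055, so H₀ = 1.9883 rad = 113.92°.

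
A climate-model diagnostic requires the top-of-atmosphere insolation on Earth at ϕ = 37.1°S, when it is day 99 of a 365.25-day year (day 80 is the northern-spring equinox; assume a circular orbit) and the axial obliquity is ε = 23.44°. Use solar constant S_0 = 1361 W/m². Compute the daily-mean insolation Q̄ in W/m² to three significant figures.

Q̄ ≈ 292 W/m²

Solar longitude: L_s = 360° × (99 − 80)/365.25 = 18.727°.
sin δ = sin 23.44° × sin 18.727° = 0.12771, so δ = +7.337°.
cos h₀ = −tan(-37.1°) tan(+7.337°) = 0.0974, h₀ = 1.4733 rad.
Bracket: h₀ sin ϕ sin δ + cos ϕ cos δ sin h₀ = 1.4733×-0.60321×0.12771 + 0.79758×0.99181×0.99525 = -0.113497 + 0.787290 = 0.673793.
Q̄ = (S_0/π) × [bracket] = (1361/π) × 0.673793 = 291.9 W/m².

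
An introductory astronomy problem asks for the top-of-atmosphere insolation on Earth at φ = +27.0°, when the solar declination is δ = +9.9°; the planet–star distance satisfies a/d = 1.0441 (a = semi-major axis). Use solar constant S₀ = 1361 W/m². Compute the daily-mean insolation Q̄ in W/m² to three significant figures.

cos H₀ = −tan(+27.0°) tan(+9.900°) = -0.0889, H₀ = 1.6598 rad.
Bracket: H₀ sin φ sin δ + cos φ cos δ sin H₀ = 1.6598×0.45399×0.17193 + 0.89101×0.98511×0.99604 = 0.129555 + 0.874267 = 1.003822.
Inverse-square distance factor (a/d)² = 1.0441² = 1.090145.
Q̄ = (S₀/π) × 1.090145 × [bracket] = (1361/π) × 1.090145 × 1.003822 = 474.1 W/m².

Q̄ ≈ 474 W/m²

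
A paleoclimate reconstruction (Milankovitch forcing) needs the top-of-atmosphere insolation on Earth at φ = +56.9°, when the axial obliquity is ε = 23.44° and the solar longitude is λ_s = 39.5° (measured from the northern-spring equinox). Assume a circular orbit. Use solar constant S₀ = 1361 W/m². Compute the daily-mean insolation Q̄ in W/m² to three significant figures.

Solar declination: sin δ = sin ε · sin λ_s = sin 23.44° × sin 39.5° = 0.25302, so δ = +14.657°.
cos H₀ = −tan(+56.9°) tan(+14.657°) = -0.4012, H₀ = 1.9836 rad.
Bracket: H₀ sin φ sin δ + cos φ cos δ sin H₀ = 1.9836×0.83772×0.25302 + 0.54610×0.96746×0.91599 = 0.420444 + 0.483945 = 0.904389.
Q̄ = (S₀/π) × [bracket] = (1361/π) × 0.904389 = 391.8 W/m².

Q̄ ≈ 392 W/m²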